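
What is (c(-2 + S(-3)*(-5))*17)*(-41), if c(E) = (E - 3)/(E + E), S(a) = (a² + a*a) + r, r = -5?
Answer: -24395/67 ≈ -364.10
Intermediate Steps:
S(a) = -5 + 2*a² (S(a) = (a² + a*a) - 5 = (a² + a²) - 5 = 2*a² - 5 = -5 + 2*a²)
c(E) = (-3 + E)/(2*E) (c(E) = (-3 + E)/((2*E)) = (-3 + E)*(1/(2*E)) = (-3 + E)/(2*E))
(c(-2 + S(-3)*(-5))*17)*(-41) = (((-3 + (-2 + (-5 + 2*(-3)²)*(-5)))/(2*(-2 + (-5 + 2*(-3)²)*(-5))))*17)*(-41) = (((-3 + (-2 + (-5 + 2*9)*(-5)))/(2*(-2 + (-5 + 2*9)*(-5))))*17)*(-41) = (((-3 + (-2 + (-5 + 18)*(-5)))/(2*(-2 + (-5 + 18)*(-5))))*17)*(-41) = (((-3 + (-2 + 13*(-5)))/(2*(-2 + 13*(-5))))*17)*(-41) = (((-3 + (-2 - 65))/(2*(-2 - 65)))*17)*(-41) = (((½)*(-3 - 67)/(-67))*17)*(-41) = (((½)*(-1/67)*(-70))*17)*(-41) = ((35/67)*17)*(-41) = (595/67)*(-41) = -24395/67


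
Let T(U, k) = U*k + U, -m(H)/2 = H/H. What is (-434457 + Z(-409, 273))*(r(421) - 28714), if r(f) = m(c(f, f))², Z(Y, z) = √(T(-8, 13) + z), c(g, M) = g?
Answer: 12473260470 - 28710*√161 ≈ 1.2473e+10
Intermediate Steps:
m(H) = -2 (m(H) = -2*H/H = -2*1 = -2)
T(U, k) = U + U*k
Z(Y, z) = √(-112 + z) (Z(Y, z) = √(-8*(1 + 13) + z) = √(-8*14 + z) = √(-112 + z))
r(f) = 4 (r(f) = (-2)² = 4)
(-434457 + Z(-409, 273))*(r(421) - 28714) = (-434457 + √(-112 + 273))*(4 - 28714) = (-434457 + √161)*(-28710) = 12473260470 - 28710*√161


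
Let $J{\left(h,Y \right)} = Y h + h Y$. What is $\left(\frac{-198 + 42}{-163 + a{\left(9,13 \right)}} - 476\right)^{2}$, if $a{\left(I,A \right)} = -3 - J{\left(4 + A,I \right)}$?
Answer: $\frac{3150464641}{13924} \approx 2.2626 \cdot 10^{5}$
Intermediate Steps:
$J{\left(h,Y \right)} = 2 Y h$ ($J{\left(h,Y \right)} = Y h + Y h = 2 Y h$)
$a{\left(I,A \right)} = -3 - 2 I \left(4 + A\right)$
$\left(\frac{-198 + 42}{-163 + a{\left(9,13 \right)}} - 476\right)^{2} = \left(\frac{-198 + 42}{-163 - \left(3 + 18 \left(4 + 13\right)\right)} - 476\right)^{2} = \left(- \frac{156}{-163 - \left(3 + 18 \cdot 17\right)} - 476\right)^{2} = \left(- \frac{156}{-163 - 309} - 476\right)^{2} = \left(- \frac{156}{-472} - 476\right)^{2} = \left(\left(-156\right) \left(- \frac{1}{472}\right) - 476\right)^{2} = \left(\frac{39}{118} - 476\right)^{2} = \left(- \frac{56129}{118}\right)^{2} = \frac{3150464641}{13924}$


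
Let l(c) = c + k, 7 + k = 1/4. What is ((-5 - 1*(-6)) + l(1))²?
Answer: 361/16 ≈ 22.563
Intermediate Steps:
k = -27/4 (k = -7 + 1/4 = -7 + ¼ = -27/4 ≈ -6.7500)
l(c) = -27/4 + c (l(c) = c - 27/4 = -27/4 + c)
((-5 - 1*(-6)) + l(1))² = ((-5 - 1*(-6)) + (-27/4 + 1))² = ((-5 + 6) - 23/4)² = (1 - 23/4)² = (-19/4)² = 361/16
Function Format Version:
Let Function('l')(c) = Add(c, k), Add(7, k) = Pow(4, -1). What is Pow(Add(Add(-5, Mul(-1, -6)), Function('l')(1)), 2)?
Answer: Rational(361, 16) ≈ 22.563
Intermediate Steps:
k = Rational(-27, 4) (k = Add(-7, Pow(4, -1)) = Add(-7, Rational(1, 4)) = Rational(-27, 4) ≈ -6.7500)
Function('l')(c) = Add(Rational(-27, 4), c) (Function('l')(c) = Add(c, Rational(-27, 4)) = Add(Rational(-27, 4), c))
Pow(Add(Add(-5, Mul(-1, -6)), Function('l')(1)), 2) = Pow(Add(Add(-5, Mul(-1, -6)), Add(Rational(-27, 4), 1)), 2) = Pow(Add(Add(-5, 6), Rational(-23, 4)), 2) = Pow(Add(1, Rational(-23, 4)), 2) = Pow(Rational(-19, 4), 2) = Rational(361, 16)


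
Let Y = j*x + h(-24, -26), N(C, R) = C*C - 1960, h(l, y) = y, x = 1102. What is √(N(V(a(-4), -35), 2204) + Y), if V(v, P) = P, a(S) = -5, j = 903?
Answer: √994345 ≈ 997.17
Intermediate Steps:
N(C, R) = -1960 + C² (N(C, R) = C² - 1960 = -1960 + C²)
Y = 995080 (Y = 903*1102 - 26 = 995106 - 26 = 995080)
√(N(V(a(-4), -35), 2204) + Y) = √((-1960 + (-35)²) + 995080) = √((-1960 + 1225) + 995080) = √(-735 + 995080) = √994345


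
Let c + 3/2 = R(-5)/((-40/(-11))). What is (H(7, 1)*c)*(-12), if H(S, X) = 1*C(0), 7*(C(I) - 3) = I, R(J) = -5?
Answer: 207/2 ≈ 103.50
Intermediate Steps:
C(I) = 3 + I/7
H(S, X) = 3 (H(S, X) = 1*(3 + (1/7)*0) = 1*(3 + 0) = 1*3 = 3)
c = -23/8 (c = -3/2 - 5/((-40/(-11))) = -3/2 - 5/((-40*(-1/11))) = -3/2 - 5/40/11 = -3/2 - 5*11/40 = -3/2 - 11/8 = -23/8 ≈ -2.8750)
(H(7, 1)*c)*(-12) = (3*(-23/8))*(-12) = -69/8*(-12) = 207/2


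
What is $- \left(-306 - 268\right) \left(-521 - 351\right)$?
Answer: $-500528$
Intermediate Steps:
$- \left(-306 - 268\right) \left(-521 - 351\right) = - \left(-574\right) \left(-872\right) = \left(-1\right) 500528 = -500528$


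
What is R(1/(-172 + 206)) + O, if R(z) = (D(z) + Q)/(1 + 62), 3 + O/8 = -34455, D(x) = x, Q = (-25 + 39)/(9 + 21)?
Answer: -8857084067/32130 ≈ -2.7566e+5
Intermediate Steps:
Q = 7/15 (Q = 14/30 = 14*(1/30) = 7/15 ≈ 0.46667)
O = -275664 (O = -24 + 8*(-34455) = -24 - 275640 = -275664)
R(z) = 1/135 + z/63 (R(z) = (z + 7/15)/(1 + 62) = (7/15 + z)/63 = (7/15 + z)*(1/63) = 1/135 + z/63)
R(1/(-172 + 206)) + O = (1/135 + 1/(63*(-172 + 206))) - 275664 = (1/135 + (1/63)/34) - 275664 = (1/135 + (1/63)*(1/34)) - 275664 = (1/135 + 1/2142) - 275664 = 253/32130 - 275664 = -8857084067/32130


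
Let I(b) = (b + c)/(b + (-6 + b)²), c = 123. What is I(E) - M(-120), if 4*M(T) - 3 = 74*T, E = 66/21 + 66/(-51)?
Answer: 601444841/270216 ≈ 2225.8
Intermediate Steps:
E = 220/119 (E = 66*(1/21) + 66*(-1/51) = 22/7 - 22/17 = 220/119 ≈ 1.8487)
M(T) = ¾ + 37*T/2 (M(T) = ¾ + (74*T)/4 = ¾ + 37*T/2)
I(b) = (123 + b)/(b + (-6 + b)²) (I(b) = (b + 123)/(b + (-6 + b)²) = (123 + b)/(b + (-6 + b)²))
I(E) - M(-120) = (123 + 220/119)/(220/119 + (-6 + 220/119)²) - (¾ + (37/2)*(-120)) = (14857/119)/(220/119 + (-494/119)²) - (¾ - 2220) = (14857/119)/(220/119 + 244036/14161) - 1*(-8877/4) = (14857/119)/(270216/14161) + 8877/4 = (14161/270216)*(14857/119) + 8877/4 = 1767983/270216 + 8877/4 = 601444841/270216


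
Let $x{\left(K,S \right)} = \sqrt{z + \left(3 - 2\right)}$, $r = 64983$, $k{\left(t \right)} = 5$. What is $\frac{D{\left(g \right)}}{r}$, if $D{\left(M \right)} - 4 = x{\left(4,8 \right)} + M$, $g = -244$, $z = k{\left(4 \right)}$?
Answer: $- \frac{80}{21661} + \frac{\sqrt{6}}{64983} \approx -0.0036556$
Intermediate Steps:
$z = 5$
$x{\left(K,S \right)} = \sqrt{6}$ ($x{\left(K,S \right)} = \sqrt{5 + \left(3 - 2\right)} = \sqrt{5 + 1} = \sqrt{6}$)
$D{\left(M \right)} = 4 + M + \sqrt{6}$ ($D{\left(M \right)} = 4 + \left(\sqrt{6} + M\right) = 4 + \left(M + \sqrt{6}\right) = 4 + M + \sqrt{6}$)
$\frac{D{\left(g \right)}}{r} = \frac{4 - 244 + \sqrt{6}}{64983} = \left(-240 + \sqrt{6}\right) \frac{1}{64983} = - \frac{80}{21661} + \frac{\sqrt{6}}{64983}$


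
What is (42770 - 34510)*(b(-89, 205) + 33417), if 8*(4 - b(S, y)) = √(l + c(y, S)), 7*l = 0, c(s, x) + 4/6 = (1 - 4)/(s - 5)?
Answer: 276057460 - 413*I*√2454/24 ≈ 2.7606e+8 - 852.46*I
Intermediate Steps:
c(s, x) = -⅔ - 3/(-5 + s) (c(s, x) = -⅔ + (1 - 4)/(s - 5) = -⅔ - 3/(-5 + s))
l = 0 (l = (⅐)*0 = 0)
b(S, y) = 4 - √3*√((1 - 2*y)/(-5 + y))/24 (b(S, y) = 4 - √(0 + (1 - 2*y)/(3*(-5 + y)))/8 = 4 - √3*√((1 - 2*y)/(-5 + y))/3/8 = 4 - √3*√((1 - 2*y)/(-5 + y))/24)
(42770 - 34510)*(b(-89, 205) + 33417) = (42770 - 34510)*((4 - √3*√(-(-1 + 2*205)/(-5 + 205))/24) + 33417) = 8260*((4 - √3*√(-1*(-1 + 410)/200)/24) + 33417) = 8260*((4 - √3*√(-1*1/200*409)/24) + 33417) = 8260*((4 - √3*√(-409/200)/24) + 33417) = 8260*((4 - √3*I*√818/20/24) + 33417) = 8260*((4 - I*√2454/480) + 33417) = 8260*(33421 - I*√2454/480) = 276057460 - 413*I*√2454/24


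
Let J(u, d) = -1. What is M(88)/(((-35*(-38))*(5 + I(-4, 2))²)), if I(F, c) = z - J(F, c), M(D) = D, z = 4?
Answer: 11/16625 ≈ 0.00066165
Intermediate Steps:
I(F, c) = 5 (I(F, c) = 4 - 1*(-1) = 4 + 1 = 5)
M(88)/(((-35*(-38))*(5 + I(-4, 2))²)) = 88/(((-35*(-38))*(5 + 5)²)) = 88/((1330*10²)) = 88/((1330*100)) = 88/133000 = 88*(1/133000) = 11/16625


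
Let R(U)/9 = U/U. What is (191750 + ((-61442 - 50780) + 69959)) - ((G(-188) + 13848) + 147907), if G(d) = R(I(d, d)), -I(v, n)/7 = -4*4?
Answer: -12277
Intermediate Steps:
I(v, n) = 112 (I(v, n) = -(-28)*4 = -7*(-16) = 112)
R(U) = 9 (R(U) = 9*(U/U) = 9*1 = 9)
G(d) = 9
(191750 + ((-61442 - 50780) + 69959)) - ((G(-188) + 13848) + 147907) = (191750 + ((-61442 - 50780) + 69959)) - ((9 + 13848) + 147907) = (191750 + (-112222 + 69959)) - (13857 + 147907) = (191750 - 42263) - 1*161764 = 149487 - 161764 = -12277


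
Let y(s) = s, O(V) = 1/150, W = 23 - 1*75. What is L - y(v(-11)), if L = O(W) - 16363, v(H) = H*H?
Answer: -2472599/150 ≈ -16484.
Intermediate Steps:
W = -52 (W = 23 - 75 = -52)
v(H) = H²
O(V) = 1/150
L = -2454449/150 (L = 1/150 - 16363 = -2454449/150 ≈ -16363.)
L - y(v(-11)) = -2454449/150 - 1*(-11)² = -2454449/150 - 1*121 = -2454449/150 - 121 = -2472599/150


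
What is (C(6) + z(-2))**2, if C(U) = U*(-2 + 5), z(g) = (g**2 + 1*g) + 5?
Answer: 625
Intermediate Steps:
z(g) = 5 + g + g**2 (z(g) = (g**2 + g) + 5 = (g + g**2) + 5 = 5 + g + g**2)
C(U) = 3*U (C(U) = U*3 = 3*U)
(C(6) + z(-2))**2 = (3*6 + (5 - 2 + (-2)**2))**2 = (18 + (5 - 2 + 4))**2 = (18 + 7)**2 = 25**2 = 625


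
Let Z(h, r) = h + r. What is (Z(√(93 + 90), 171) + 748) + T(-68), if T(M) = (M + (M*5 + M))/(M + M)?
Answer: 1845/2 + √183 ≈ 936.03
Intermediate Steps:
T(M) = 7/2 (T(M) = (M + (5*M + M))/((2*M)) = (M + 6*M)*(1/(2*M)) = (7*M)*(1/(2*M)) = 7/2)
(Z(√(93 + 90), 171) + 748) + T(-68) = ((√(93 + 90) + 171) + 748) + 7/2 = ((√183 + 171) + 748) + 7/2 = ((171 + √183) + 748) + 7/2 = (919 + √183) + 7/2 = 1845/2 + √183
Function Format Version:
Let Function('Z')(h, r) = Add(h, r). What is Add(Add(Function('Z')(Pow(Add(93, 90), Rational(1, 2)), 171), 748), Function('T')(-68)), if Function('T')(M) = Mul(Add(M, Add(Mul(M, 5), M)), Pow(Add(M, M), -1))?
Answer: Add(Rational(1845, 2), Pow(183, Rational(1, 2))) ≈ 936.03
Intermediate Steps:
Function('T')(M) = Rational(7, 2) (Function('T')(M) = Mul(Add(M, Add(Mul(5, M), M)), Pow(Mul(2, M), -1)) = Mul(Add(M, Mul(6, M)), Mul(Rational(1, 2), Pow(M, -1))) = Mul(Mul(7, M), Mul(Rational(1, 2), Pow(M, -1))) = Rational(7, 2))
Add(Add(Function('Z')(Pow(Add(93, 90), Rational(1, 2)), 171), 748), Function('T')(-68)) = Add(Add(Add(Pow(Add(93, 90), Rational(1, 2)), 171), 748), Rational(7, 2)) = Add(Add(Add(Pow(183, Rational(1, 2)), 171), 748), Rational(7, 2)) = Add(Add(Add(171, Pow(183, Rational(1, 2))), 748), Rational(7, 2)) = Add(Add(919, Pow(183, Rational(1, 2))), Rational(7, 2)) = Add(Rational(1845, 2), Pow(183, Rational(1, 2)))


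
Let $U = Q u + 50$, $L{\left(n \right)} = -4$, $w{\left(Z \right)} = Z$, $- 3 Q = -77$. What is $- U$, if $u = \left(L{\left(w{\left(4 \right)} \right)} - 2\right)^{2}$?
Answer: $-974$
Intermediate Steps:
$Q = \frac{77}{3}$ ($Q = \left(- \frac{1}{3}\right) \left(-77\right) = \frac{77}{3} \approx 25.667$)
$u = 36$ ($u = \left(-4 - 2\right)^{2} = \left(-6\right)^{2} = 36$)
$U = 974$ ($U = \frac{77}{3} \cdot 36 + 50 = 924 + 50 = 974$)
$- U = \left(-1\right) 974 = -974$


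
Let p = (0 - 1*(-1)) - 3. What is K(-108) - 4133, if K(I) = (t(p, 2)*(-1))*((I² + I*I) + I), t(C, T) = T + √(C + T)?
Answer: -50573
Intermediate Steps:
p = -2 (p = (0 + 1) - 3 = 1 - 3 = -2)
K(I) = -4*I² - 2*I (K(I) = ((2 + √(-2 + 2))*(-1))*((I² + I*I) + I) = ((2 + √0)*(-1))*((I² + I²) + I) = ((2 + 0)*(-1))*(2*I² + I) = (2*(-1))*(I + 2*I²) = -2*(I + 2*I²) = -4*I² - 2*I)
K(-108) - 4133 = -2*(-108)*(1 + 2*(-108)) - 4133 = -2*(-108)*(1 - 216) - 4133 = -2*(-108)*(-215) - 4133 = -46440 - 4133 = -50573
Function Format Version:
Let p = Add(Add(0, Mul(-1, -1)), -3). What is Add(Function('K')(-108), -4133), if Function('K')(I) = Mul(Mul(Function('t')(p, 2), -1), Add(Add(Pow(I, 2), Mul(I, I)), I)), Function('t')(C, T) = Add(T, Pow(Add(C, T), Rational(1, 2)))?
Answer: -50573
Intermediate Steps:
p = -2 (p = Add(Add(0, 1), -3) = Add(1, -3) = -2)
Function('K')(I) = Add(Mul(-4, Pow(I, 2)), Mul(-2, I)) (Function('K')(I) = Mul(Mul(Add(2, Pow(Add(-2, 2), Rational(1, 2))), -1), Add(Add(Pow(I, 2), Mul(I, I)), I)) = Mul(Mul(Add(2, Pow(0, Rational(1, 2))), -1), Add(Add(Pow(I, 2), Pow(I, 2)), I)) = Mul(Mul(Add(2, 0), -1), Add(Mul(2, Pow(I, 2)), I)) = Mul(Mul(2, -1), Add(I, Mul(2, Pow(I, 2)))) = Mul(-2, Add(I, Mul(2, Pow(I, 2)))) = Add(Mul(-4, Pow(I, 2)), Mul(-2, I)))
Add(Function('K')(-108), -4133) = Add(Mul(-2, -108, Add(1, Mul(2, -108))), -4133) = Add(Mul(-2, -108, Add(1, -216)), -4133) = Add(Mul(-2, -108, -215), -4133) = Add(-46440, -4133) = -50573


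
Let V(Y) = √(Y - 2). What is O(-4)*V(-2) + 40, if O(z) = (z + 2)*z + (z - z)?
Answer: 40 + 16*I ≈ 40.0 + 16.0*I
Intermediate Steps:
V(Y) = √(-2 + Y)
O(z) = z*(2 + z) (O(z) = (2 + z)*z + 0 = z*(2 + z) + 0 = z*(2 + z))
O(-4)*V(-2) + 40 = (-4*(2 - 4))*√(-2 - 2) + 40 = (-4*(-2))*√(-4) + 40 = 8*(2*I) + 40 = 16*I + 40 = 40 + 16*I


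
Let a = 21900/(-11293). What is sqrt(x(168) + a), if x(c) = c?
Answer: 2*sqrt(5294508483)/11293 ≈ 12.886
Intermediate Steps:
a = -21900/11293 (a = 21900*(-1/11293) = -21900/11293 ≈ -1.9393)
sqrt(x(168) + a) = sqrt(168 - 21900/11293) = sqrt(1875324/11293) = 2*sqrt(5294508483)/11293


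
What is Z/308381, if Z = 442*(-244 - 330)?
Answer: -253708/308381 ≈ -0.82271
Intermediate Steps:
Z = -253708 (Z = 442*(-574) = -253708)
Z/308381 = -253708/308381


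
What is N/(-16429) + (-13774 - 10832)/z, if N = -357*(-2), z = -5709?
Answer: 19055988/4466341 ≈ 4.2666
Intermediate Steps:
N = 714
N/(-16429) + (-13774 - 10832)/z = 714/(-16429) + (-13774 - 10832)/(-5709) = 714*(-1/16429) - 24606*(-1/5709) = -102/2347 + 8202/1903 = 19055988/4466341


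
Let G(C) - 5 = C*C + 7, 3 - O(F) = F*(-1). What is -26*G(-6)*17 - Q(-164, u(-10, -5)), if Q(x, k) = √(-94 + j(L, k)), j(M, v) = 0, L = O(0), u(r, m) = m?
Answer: -21216 - I*√94 ≈ -21216.0 - 9.6954*I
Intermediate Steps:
O(F) = 3 + F (O(F) = 3 - F*(-1) = 3 - (-1)*F = 3 + F)
L = 3 (L = 3 + 0 = 3)
Q(x, k) = I*√94 (Q(x, k) = √(-94 + 0) = √(-94) = I*√94)
G(C) = 12 + C² (G(C) = 5 + (C*C + 7) = 5 + (C² + 7) = 5 + (7 + C²) = 12 + C²)
-26*G(-6)*17 - Q(-164, u(-10, -5)) = -26*(12 + (-6)²)*17 - I*√94 = -26*(12 + 36)*17 - I*√94 = -26*48*17 - I*√94 = -1248*17 - I*√94 = -21216 - I*√94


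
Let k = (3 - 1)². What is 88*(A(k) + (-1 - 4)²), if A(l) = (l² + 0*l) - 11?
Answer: 2640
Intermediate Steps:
k = 4 (k = 2² = 4)
A(l) = -11 + l² (A(l) = (l² + 0) - 11 = l² - 11 = -11 + l²)
88*(A(k) + (-1 - 4)²) = 88*((-11 + 4²) + (-1 - 4)²) = 88*((-11 + 16) + (-5)²) = 88*(5 + 25) = 88*30 = 2640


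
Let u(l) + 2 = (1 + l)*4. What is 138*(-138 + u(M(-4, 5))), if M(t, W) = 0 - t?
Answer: -16560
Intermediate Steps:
M(t, W) = -t
u(l) = 2 + 4*l (u(l) = -2 + (1 + l)*4 = -2 + (4 + 4*l) = 2 + 4*l)
138*(-138 + u(M(-4, 5))) = 138*(-138 + (2 + 4*(-1*(-4)))) = 138*(-138 + (2 + 4*4)) = 138*(-138 + (2 + 16)) = 138*(-138 + 18) = 138*(-120) = -16560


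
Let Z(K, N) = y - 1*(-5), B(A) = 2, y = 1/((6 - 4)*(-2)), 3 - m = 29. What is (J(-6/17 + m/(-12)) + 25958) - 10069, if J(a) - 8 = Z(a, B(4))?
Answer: 63607/4 ≈ 15902.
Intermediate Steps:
m = -26 (m = 3 - 1*29 = 3 - 29 = -26)
y = -¼ (y = 1/(2*(-2)) = 1/(-4) = -¼ ≈ -0.25000)
Z(K, N) = 19/4 (Z(K, N) = -¼ - 1*(-5) = -¼ + 5 = 19/4)
J(a) = 51/4 (J(a) = 8 + 19/4 = 51/4)
(J(-6/17 + m/(-12)) + 25958) - 10069 = (51/4 + 25958) - 10069 = 103883/4 - 10069 = 63607/4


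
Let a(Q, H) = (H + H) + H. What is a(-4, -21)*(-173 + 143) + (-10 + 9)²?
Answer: 1891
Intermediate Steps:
a(Q, H) = 3*H (a(Q, H) = 2*H + H = 3*H)
a(-4, -21)*(-173 + 143) + (-10 + 9)² = (3*(-21))*(-173 + 143) + (-10 + 9)² = -63*(-30) + (-1)² = 1890 + 1 = 1891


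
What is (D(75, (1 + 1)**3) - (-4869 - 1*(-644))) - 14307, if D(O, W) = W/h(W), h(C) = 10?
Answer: -50406/5 ≈ -10081.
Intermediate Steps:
D(O, W) = W/10
(D(75, (1 + 1)**3) - (-4869 - 1*(-644))) - 14307 = ((1 + 1)**3/10 - (-4869 - 1*(-644))) - 14307 = ((1/10)*2**3 - (-4869 + 644)) - 14307 = ((1/10)*8 - 1*(-4225)) - 14307 = (4/5 + 4225) - 14307 = 21129/5 - 14307 = -50406/5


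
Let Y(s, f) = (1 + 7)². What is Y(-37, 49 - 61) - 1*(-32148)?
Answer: 32212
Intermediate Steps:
Y(s, f) = 64 (Y(s, f) = 8² = 64)
Y(-37, 49 - 61) - 1*(-32148) = 64 - 1*(-32148) = 64 + 32148 = 32212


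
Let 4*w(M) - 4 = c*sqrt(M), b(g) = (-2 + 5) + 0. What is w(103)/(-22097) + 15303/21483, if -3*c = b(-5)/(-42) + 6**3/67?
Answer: 112709636/158236617 + 2957*sqrt(103)/248723832 ≈ 0.71241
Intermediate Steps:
b(g) = 3 (b(g) = 3 + 0 = 3)
c = -2957/2814 (c = -(3/(-42) + 6**3/67)/3 = -(3*(-1/42) + 216*(1/67))/3 = -(-1/14 + 216/67)/3 = -1/3*2957/938 = -2957/2814 ≈ -1.0508)
w(M) = 1 - 2957*sqrt(M)/11256 (w(M) = 1 + (-2957*sqrt(M)/2814)/4 = 1 - 2957*sqrt(M)/11256)
w(103)/(-22097) + 15303/21483 = (1 - 2957*sqrt(103)/11256)/(-22097) + 15303/21483 = (1 - 2957*sqrt(103)/11256)*(-1/22097) + 15303*(1/21483) = (-1/22097 + 2957*sqrt(103)/248723832) + 5101/7161 = 112709636/158236617 + 2957*sqrt(103)/248723832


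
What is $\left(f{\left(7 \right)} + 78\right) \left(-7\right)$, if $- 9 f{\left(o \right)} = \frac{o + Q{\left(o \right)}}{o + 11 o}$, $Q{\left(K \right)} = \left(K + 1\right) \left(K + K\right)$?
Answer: $- \frac{58849}{108} \approx -544.9$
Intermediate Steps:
$Q{\left(K \right)} = 2 K \left(1 + K\right)$ ($Q{\left(K \right)} = \left(1 + K\right) 2 K = 2 K \left(1 + K\right)$)
$f{\left(o \right)} = - \frac{o + 2 o \left(1 + o\right)}{108 o}$ ($f{\left(o \right)} = - \frac{\left(o + 2 o \left(1 + o\right)\right) \frac{1}{o + 11 o}}{9} = - \frac{\left(o + 2 o \left(1 + o\right)\right) \frac{1}{12 o}}{9} = - \frac{\frac{1}{12} \frac{1}{o} \left(o + 2 o \left(1 + o\right)\right)}{9} = - \frac{o + 2 o \left(1 + o\right)}{108 o}$)
$\left(f{\left(7 \right)} + 78\right) \left(-7\right) = \left(\left(- \frac{1}{36} - \frac{7}{54}\right) + 78\right) \left(-7\right) = \left(- \frac{17}{108} + 78\right) \left(-7\right) = \frac{8407}{108} \left(-7\right) = - \frac{58849}{108}$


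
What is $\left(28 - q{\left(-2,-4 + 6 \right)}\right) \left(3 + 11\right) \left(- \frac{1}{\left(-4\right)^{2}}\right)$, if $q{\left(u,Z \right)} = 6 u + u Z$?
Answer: $- \frac{77}{2} \approx -38.5$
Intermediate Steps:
$q{\left(u,Z \right)} = 6 u + Z u$
$\left(28 - q{\left(-2,-4 + 6 \right)}\right) \left(3 + 11\right) \left(- \frac{1}{\left(-4\right)^{2}}\right) = \left(28 - - 2 \left(6 + \left(-4 + 6\right)\right)\right) \left(3 + 11\right) \left(- \frac{1}{\left(-4\right)^{2}}\right) = \left(28 - - 2 \left(6 + 2\right)\right) 14 \left(- \frac{1}{16}\right) = \left(28 - \left(-2\right) 8\right) 14 \left(\left(-1\right) \frac{1}{16}\right) = \left(28 - -16\right) 14 \left(- \frac{1}{16}\right) = \left(28 + 16\right) \left(- \frac{7}{8}\right) = 44 \left(- \frac{7}{8}\right) = - \frac{77}{2}$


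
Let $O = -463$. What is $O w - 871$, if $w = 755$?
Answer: $-350436$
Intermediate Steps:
$O w - 871 = \left(-463\right) 755 - 871 = -349565 - 871 = -350436$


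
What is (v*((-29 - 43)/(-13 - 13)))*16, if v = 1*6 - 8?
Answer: -1152/13 ≈ -88.615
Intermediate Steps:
v = -2 (v = 6 - 8 = -2)
(v*((-29 - 43)/(-13 - 13)))*16 = -2*(-29 - 43)/(-13 - 13)*16 = -(-144)/(-26)*16 = -(-144)*(-1)/26*16 = -2*36/13*16 = -72/13*16 = -1152/13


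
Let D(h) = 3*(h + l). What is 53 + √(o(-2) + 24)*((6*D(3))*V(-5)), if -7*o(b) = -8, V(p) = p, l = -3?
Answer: 53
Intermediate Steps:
o(b) = 8/7 (o(b) = -⅐*(-8) = 8/7)
D(h) = -9 + 3*h (D(h) = 3*(h - 3) = 3*(-3 + h) = -9 + 3*h)
53 + √(o(-2) + 24)*((6*D(3))*V(-5)) = 53 + √(8/7 + 24)*((6*(-9 + 3*3))*(-5)) = 53 + √(176/7)*((6*(-9 + 9))*(-5)) = 53 + (4*√77/7)*((6*0)*(-5)) = 53 + (4*√77/7)*(0*(-5)) = 53 + (4*√77/7)*0 = 53 + 0 = 53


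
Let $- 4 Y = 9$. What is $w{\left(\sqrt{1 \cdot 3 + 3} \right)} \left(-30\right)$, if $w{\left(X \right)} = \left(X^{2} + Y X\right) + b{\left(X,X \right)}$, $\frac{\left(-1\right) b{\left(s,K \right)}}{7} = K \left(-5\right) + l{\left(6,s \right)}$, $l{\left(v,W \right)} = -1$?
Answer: $-390 - \frac{1965 \sqrt{6}}{2} \approx -2796.6$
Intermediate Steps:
$Y = - \frac{9}{4}$ ($Y = \left(- \frac{1}{4}\right) 9 = - \frac{9}{4} \approx -2.25$)
$b{\left(s,K \right)} = 7 + 35 K$ ($b{\left(s,K \right)} = - 7 \left(K \left(-5\right) - 1\right) = - 7 \left(- 5 K - 1\right) = - 7 \left(-1 - 5 K\right) = 7 + 35 K$)
$w{\left(X \right)} = 7 + X^{2} + \frac{131 X}{4}$ ($w{\left(X \right)} = \left(X^{2} - \frac{9 X}{4}\right) + \left(7 + 35 X\right) = 7 + X^{2} + \frac{131 X}{4}$)
$w{\left(\sqrt{1 \cdot 3 + 3} \right)} \left(-30\right) = \left(7 + \left(\sqrt{1 \cdot 3 + 3}\right)^{2} + \frac{131 \sqrt{1 \cdot 3 + 3}}{4}\right) \left(-30\right) = \left(7 + \left(\sqrt{3 + 3}\right)^{2} + \frac{131 \sqrt{3 + 3}}{4}\right) \left(-30\right) = \left(7 + \left(\sqrt{6}\right)^{2} + \frac{131 \sqrt{6}}{4}\right) \left(-30\right) = \left(7 + 6 + \frac{131 \sqrt{6}}{4}\right) \left(-30\right) = \left(13 + \frac{131 \sqrt{6}}{4}\right) \left(-30\right) = -390 - \frac{1965 \sqrt{6}}{2}$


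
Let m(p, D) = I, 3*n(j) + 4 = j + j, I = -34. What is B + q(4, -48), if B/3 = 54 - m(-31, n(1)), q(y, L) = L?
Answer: 216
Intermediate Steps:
n(j) = -4/3 + 2*j/3 (n(j) = -4/3 + (j + j)/3 = -4/3 + (2*j)/3 = -4/3 + 2*j/3)
m(p, D) = -34
B = 264 (B = 3*(54 - 1*(-34)) = 3*(54 + 34) = 3*88 = 264)
B + q(4, -48) = 264 - 48 = 216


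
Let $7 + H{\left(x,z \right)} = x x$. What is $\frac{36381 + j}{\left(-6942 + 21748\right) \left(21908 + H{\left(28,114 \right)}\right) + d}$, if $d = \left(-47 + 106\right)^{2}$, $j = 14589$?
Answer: $\frac{16990}{111959197} \approx 0.00015175$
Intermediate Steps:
$H{\left(x,z \right)} = -7 + x^{2}$ ($H{\left(x,z \right)} = -7 + x x = -7 + x^{2}$)
$d = 3481$ ($d = 59^{2} = 3481$)
$\frac{36381 + j}{\left(-6942 + 21748\right) \left(21908 + H{\left(28,114 \right)}\right) + d} = \frac{36381 + 14589}{\left(-6942 + 21748\right) \left(21908 - \left(7 - 28^{2}\right)\right) + 3481} = \frac{50970}{14806 \left(21908 + \left(-7 + 784\right)\right) + 3481} = \frac{50970}{14806 \left(21908 + 777\right) + 3481} = \frac{50970}{14806 \cdot 22685 + 3481} = \frac{50970}{335874110 + 3481} = \frac{50970}{335877591} = 50970 \cdot \frac{1}{335877591} = \frac{16990}{111959197}$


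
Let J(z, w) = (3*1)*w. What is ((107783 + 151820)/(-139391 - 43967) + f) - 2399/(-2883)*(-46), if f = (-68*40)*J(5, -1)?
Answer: 4292565566059/528621114 ≈ 8120.3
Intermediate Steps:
J(z, w) = 3*w
f = 8160 (f = (-68*40)*(3*(-1)) = -2720*(-3) = 8160)
((107783 + 151820)/(-139391 - 43967) + f) - 2399/(-2883)*(-46) = ((107783 + 151820)/(-139391 - 43967) + 8160) - 2399/(-2883)*(-46) = (259603/(-183358) + 8160) - 2399*(-1/2883)*(-46) = (259603*(-1/183358) + 8160) + (2399/2883)*(-46) = (-259603/183358 + 8160) - 110354/2883 = 1495941677/183358 - 110354/2883 = 4292565566059/528621114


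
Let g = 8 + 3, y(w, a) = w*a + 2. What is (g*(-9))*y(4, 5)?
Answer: -2178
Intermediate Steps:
y(w, a) = 2 + a*w (y(w, a) = a*w + 2 = 2 + a*w)
g = 11
(g*(-9))*y(4, 5) = (11*(-9))*(2 + 5*4) = -99*(2 + 20) = -99*22 = -2178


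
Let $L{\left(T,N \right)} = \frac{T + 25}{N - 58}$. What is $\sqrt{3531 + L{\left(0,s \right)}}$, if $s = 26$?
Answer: $\frac{\sqrt{225934}}{8} \approx 59.416$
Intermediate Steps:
$L{\left(T,N \right)} = \frac{25 + T}{-58 + N}$
$\sqrt{3531 + L{\left(0,s \right)}} = \sqrt{3531 + \frac{25 + 0}{-58 + 26}} = \sqrt{3531 + \frac{1}{-32} \cdot 25} = \sqrt{3531 - \frac{25}{32}} = \sqrt{\frac{112967}{32}} = \frac{\sqrt{225934}}{8}$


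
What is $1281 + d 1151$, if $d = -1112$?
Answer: $-1278631$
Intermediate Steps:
$1281 + d 1151 = 1281 - 1279912 = -1278631$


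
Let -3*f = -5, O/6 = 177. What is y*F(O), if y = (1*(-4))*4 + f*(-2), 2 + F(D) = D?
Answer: -61480/3 ≈ -20493.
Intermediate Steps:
O = 1062 (O = 6*177 = 1062)
f = 5/3 (f = -⅓*(-5) = 5/3 ≈ 1.6667)
F(D) = -2 + D
y = -58/3 (y = (1*(-4))*4 + (5/3)*(-2) = -4*4 - 10/3 = -16 - 10/3 = -58/3 ≈ -19.333)
y*F(O) = -58*(-2 + 1062)/3 = -58/3*1060 = -61480/3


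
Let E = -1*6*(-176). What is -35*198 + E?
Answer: -5874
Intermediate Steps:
E = 1056 (E = -6*(-176) = 1056)
-35*198 + E = -35*198 + 1056 = -6930 + 1056 = -5874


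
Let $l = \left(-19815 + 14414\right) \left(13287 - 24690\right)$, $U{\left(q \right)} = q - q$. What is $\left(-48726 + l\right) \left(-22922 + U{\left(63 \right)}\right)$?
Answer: $-1410594138594$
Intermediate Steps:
$U{\left(q \right)} = 0$
$l = 61587603$ ($l = \left(-5401\right) \left(-11403\right) = 61587603$)
$\left(-48726 + l\right) \left(-22922 + U{\left(63 \right)}\right) = \left(-48726 + 61587603\right) \left(-22922 + 0\right) = 61538877 \left(-22922\right) = -1410594138594$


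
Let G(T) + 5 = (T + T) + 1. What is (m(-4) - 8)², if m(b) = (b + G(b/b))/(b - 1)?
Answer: 1156/25 ≈ 46.240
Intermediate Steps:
G(T) = -4 + 2*T (G(T) = -5 + ((T + T) + 1) = -5 + (2*T + 1) = -5 + (1 + 2*T) = -4 + 2*T)
m(b) = (-2 + b)/(-1 + b) (m(b) = (b + (-4 + 2*(b/b)))/(b - 1) = (b + (-4 + 2*1))/(-1 + b) = (b + (-4 + 2))/(-1 + b) = (b - 2)/(-1 + b) = (-2 + b)/(-1 + b))
(m(-4) - 8)² = ((-2 - 4)/(-1 - 4) - 8)² = (-6/(-5) - 8)² = (-⅕*(-6) - 8)² = (6/5 - 8)² = (-34/5)² = 1156/25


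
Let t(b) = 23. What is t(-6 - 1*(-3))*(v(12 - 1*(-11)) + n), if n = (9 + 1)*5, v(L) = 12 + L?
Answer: 1955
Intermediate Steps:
n = 50 (n = 10*5 = 50)
t(-6 - 1*(-3))*(v(12 - 1*(-11)) + n) = 23*((12 + (12 - 1*(-11))) + 50) = 23*((12 + (12 + 11)) + 50) = 23*((12 + 23) + 50) = 23*(35 + 50) = 23*85 = 1955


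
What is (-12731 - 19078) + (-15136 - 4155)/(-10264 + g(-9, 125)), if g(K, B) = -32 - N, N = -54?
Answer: -325768487/10242 ≈ -31807.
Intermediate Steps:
g(K, B) = 22 (g(K, B) = -32 - 1*(-54) = -32 + 54 = 22)
(-12731 - 19078) + (-15136 - 4155)/(-10264 + g(-9, 125)) = (-12731 - 19078) + (-15136 - 4155)/(-10264 + 22) = -31809 - 19291/(-10242) = -31809 - 19291*(-1/10242) = -31809 + 19291/10242 = -325768487/10242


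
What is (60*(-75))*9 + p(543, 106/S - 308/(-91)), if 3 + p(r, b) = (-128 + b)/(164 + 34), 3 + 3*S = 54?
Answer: -886178218/21879 ≈ -40504.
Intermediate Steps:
S = 17 (S = -1 + (1/3)*54 = -1 + 18 = 17)
p(r, b) = -361/99 + b/198 (p(r, b) = -3 + (-128 + b)/(164 + 34) = -3 + (-128 + b)/198 = -3 + (-128 + b)*(1/198) = -3 + (-64/99 + b/198) = -361/99 + b/198)
(60*(-75))*9 + p(543, 106/S - 308/(-91)) = (60*(-75))*9 + (-361/99 + (106/17 - 308/(-91))/198) = -4500*9 + (-361/99 + (106*(1/17) - 308*(-1/91))/198) = -40500 + (-361/99 + (106/17 + 44/13)/198) = -40500 + (-361/99 + (1/198)*(2126/221)) = -40500 + (-361/99 + 1063/21879) = -40500 - 78718/21879 = -886178218/21879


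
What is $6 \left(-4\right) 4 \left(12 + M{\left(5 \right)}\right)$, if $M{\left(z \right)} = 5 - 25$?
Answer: $768$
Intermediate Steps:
$M{\left(z \right)} = -20$ ($M{\left(z \right)} = 5 - 25 = -20$)
$6 \left(-4\right) 4 \left(12 + M{\left(5 \right)}\right) = 6 \left(-4\right) 4 \left(12 - 20\right) = \left(-24\right) 4 \left(-8\right) = \left(-96\right) \left(-8\right) = 768$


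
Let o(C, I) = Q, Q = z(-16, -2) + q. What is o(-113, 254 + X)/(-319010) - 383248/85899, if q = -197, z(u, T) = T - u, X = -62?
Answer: -6433906577/1442244210 ≈ -4.4610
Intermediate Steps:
Q = -183 (Q = (-2 - 1*(-16)) - 197 = (-2 + 16) - 197 = 14 - 197 = -183)
o(C, I) = -183
o(-113, 254 + X)/(-319010) - 383248/85899 = -183/(-319010) - 383248/85899 = -183*(-1/319010) - 383248*1/85899 = 183/319010 - 383248/85899 = -6433906577/1442244210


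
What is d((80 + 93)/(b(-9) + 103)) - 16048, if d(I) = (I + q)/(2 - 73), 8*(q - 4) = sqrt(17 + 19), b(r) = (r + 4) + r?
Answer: -405631631/25276 ≈ -16048.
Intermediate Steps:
b(r) = 4 + 2*r (b(r) = (4 + r) + r = 4 + 2*r)
q = 19/4 (q = 4 + sqrt(17 + 19)/8 = 4 + sqrt(36)/8 = 4 + (1/8)*6 = 4 + 3/4 = 19/4 ≈ 4.7500)
d(I) = -19/284 - I/71 (d(I) = (I + 19/4)/(2 - 73) = (19/4 + I)/(-71) = (19/4 + I)*(-1/71) = -19/284 - I/71)
d((80 + 93)/(b(-9) + 103)) - 16048 = (-19/284 - (80 + 93)/(71*((4 + 2*(-9)) + 103))) - 16048 = (-19/284 - 173/(71*((4 - 18) + 103))) - 16048 = (-19/284 - 173/(71*(-14 + 103))) - 16048 = (-19/284 - 173/(71*89)) - 16048 = (-19/284 - 1/71*173/89) - 16048 = (-19/284 - 173/6319) - 16048 = -2383/25276 - 16048 = -405631631/25276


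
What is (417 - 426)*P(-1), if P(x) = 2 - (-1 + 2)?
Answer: -9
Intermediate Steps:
P(x) = 1 (P(x) = 2 - 1*1 = 2 - 1 = 1)
(417 - 426)*P(-1) = (417 - 426)*1 = -9*1 = -9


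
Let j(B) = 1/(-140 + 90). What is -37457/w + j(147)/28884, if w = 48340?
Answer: -2704772387/3490631400 ≈ -0.77487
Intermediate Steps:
j(B) = -1/50 (j(B) = 1/(-50) = -1/50)
-37457/w + j(147)/28884 = -37457/48340 - 1/50/28884 = -37457*1/48340 - 1/50*1/28884 = -37457/48340 - 1/1444200 = -2704772387/3490631400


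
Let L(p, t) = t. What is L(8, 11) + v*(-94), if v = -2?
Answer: 199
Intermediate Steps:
L(8, 11) + v*(-94) = 11 - 2*(-94) = 11 + 188 = 199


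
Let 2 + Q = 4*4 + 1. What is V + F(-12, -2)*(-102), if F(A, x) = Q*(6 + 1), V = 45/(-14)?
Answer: -149985/14 ≈ -10713.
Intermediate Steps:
Q = 15 (Q = -2 + (4*4 + 1) = -2 + (16 + 1) = -2 + 17 = 15)
V = -45/14 (V = 45*(-1/14) = -45/14 ≈ -3.2143)
F(A, x) = 105 (F(A, x) = 15*(6 + 1) = 15*7 = 105)
V + F(-12, -2)*(-102) = -45/14 + 105*(-102) = -45/14 - 10710 = -149985/14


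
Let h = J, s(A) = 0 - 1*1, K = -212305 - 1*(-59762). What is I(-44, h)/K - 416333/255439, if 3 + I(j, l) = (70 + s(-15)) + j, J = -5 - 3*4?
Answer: -63514304477/38965431377 ≈ -1.6300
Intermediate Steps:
K = -152543 (K = -212305 + 59762 = -152543)
s(A) = -1 (s(A) = 0 - 1 = -1)
J = -17 (J = -5 - 12 = -17)
h = -17
I(j, l) = 66 + j (I(j, l) = -3 + ((70 - 1) + j) = -3 + (69 + j) = 66 + j)
I(-44, h)/K - 416333/255439 = (66 - 44)/(-152543) - 416333/255439 = 22*(-1/152543) - 416333*1/255439 = -22/152543 - 416333/255439 = -63514304477/38965431377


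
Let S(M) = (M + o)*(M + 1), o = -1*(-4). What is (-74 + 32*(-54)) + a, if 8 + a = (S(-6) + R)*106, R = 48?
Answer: 4338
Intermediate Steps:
o = 4
S(M) = (1 + M)*(4 + M) (S(M) = (M + 4)*(M + 1) = (4 + M)*(1 + M) = (1 + M)*(4 + M))
a = 6140 (a = -8 + ((4 + (-6)² + 5*(-6)) + 48)*106 = -8 + ((4 + 36 - 30) + 48)*106 = -8 + (10 + 48)*106 = -8 + 58*106 = -8 + 6148 = 6140)
(-74 + 32*(-54)) + a = (-74 + 32*(-54)) + 6140 = (-74 - 1728) + 6140 = -1802 + 6140 = 4338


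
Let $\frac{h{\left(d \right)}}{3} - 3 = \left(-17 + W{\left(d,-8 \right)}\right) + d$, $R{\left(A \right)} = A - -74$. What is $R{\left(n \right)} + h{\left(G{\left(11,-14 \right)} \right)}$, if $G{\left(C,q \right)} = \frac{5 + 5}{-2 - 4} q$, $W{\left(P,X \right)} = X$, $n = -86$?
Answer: $-8$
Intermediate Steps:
$G{\left(C,q \right)} = - \frac{5 q}{3}$ ($G{\left(C,q \right)} = \frac{10}{-6} q = 10 \left(- \frac{1}{6}\right) q = - \frac{5 q}{3}$)
$R{\left(A \right)} = 74 + A$ ($R{\left(A \right)} = A + 74 = 74 + A$)
$h{\left(d \right)} = -66 + 3 d$ ($h{\left(d \right)} = 9 + 3 \left(\left(-17 - 8\right) + d\right) = 9 + 3 \left(-25 + d\right) = 9 + \left(-75 + 3 d\right) = -66 + 3 d$)
$R{\left(n \right)} + h{\left(G{\left(11,-14 \right)} \right)} = \left(74 - 86\right) - \left(66 - 3 \left(\left(- \frac{5}{3}\right) \left(-14\right)\right)\right) = -12 + \left(-66 + 3 \cdot \frac{70}{3}\right) = -12 + \left(-66 + 70\right) = -12 + 4 = -8$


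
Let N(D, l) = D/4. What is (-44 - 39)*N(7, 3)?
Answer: -581/4 ≈ -145.25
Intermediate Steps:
N(D, l) = D/4 (N(D, l) = D*(¼) = D/4)
(-44 - 39)*N(7, 3) = (-44 - 39)*((¼)*7) = -83*7/4 = -581/4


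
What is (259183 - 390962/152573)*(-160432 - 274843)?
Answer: -17212487132841675/152573 ≈ -1.1281e+11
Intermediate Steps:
(259183 - 390962/152573)*(-160432 - 274843) = (259183 - 390962*1/152573)*(-435275) = (259183 - 390962/152573)*(-435275) = (39543936897/152573)*(-435275) = -17212487132841675/152573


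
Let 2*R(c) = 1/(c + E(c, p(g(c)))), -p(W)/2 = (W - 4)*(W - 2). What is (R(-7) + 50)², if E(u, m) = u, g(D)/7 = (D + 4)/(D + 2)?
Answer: 1957201/784 ≈ 2496.4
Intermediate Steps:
g(D) = 7*(4 + D)/(2 + D) (g(D) = 7*((D + 4)/(D + 2)) = 7*((4 + D)/(2 + D)) = 7*(4 + D)/(2 + D))
p(W) = -2*(-4 + W)*(-2 + W) (p(W) = -2*(W - 4)*(W - 2) = -2*(-4 + W)*(-2 + W))
R(c) = 1/(4*c) (R(c) = 1/(2*(c + c)) = 1/(2*((2*c))) = (1/(2*c))/2 = 1/(4*c))
(R(-7) + 50)² = ((¼)/(-7) + 50)² = ((¼)*(-⅐) + 50)² = (-1/28 + 50)² = (1399/28)² = 1957201/784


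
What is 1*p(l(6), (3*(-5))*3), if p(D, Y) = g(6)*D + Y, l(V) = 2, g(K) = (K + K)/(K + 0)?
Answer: -41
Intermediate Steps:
g(K) = 2 (g(K) = (2*K)/K = 2)
p(D, Y) = Y + 2*D (p(D, Y) = 2*D + Y = Y + 2*D)
1*p(l(6), (3*(-5))*3) = 1*((3*(-5))*3 + 2*2) = 1*(-15*3 + 4) = 1*(-45 + 4) = 1*(-41) = -41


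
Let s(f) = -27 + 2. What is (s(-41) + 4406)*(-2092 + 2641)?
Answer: 2405169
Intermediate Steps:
s(f) = -25
(s(-41) + 4406)*(-2092 + 2641) = (-25 + 4406)*(-2092 + 2641) = 4381*549 = 2405169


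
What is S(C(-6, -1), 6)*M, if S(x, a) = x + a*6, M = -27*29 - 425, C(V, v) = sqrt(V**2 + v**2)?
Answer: -43488 - 1208*sqrt(37) ≈ -50836.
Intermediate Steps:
M = -1208 (M = -783 - 425 = -1208)
S(x, a) = x + 6*a
S(C(-6, -1), 6)*M = (sqrt((-6)**2 + (-1)**2) + 6*6)*(-1208) = (sqrt(36 + 1) + 36)*(-1208) = (sqrt(37) + 36)*(-1208) = (36 + sqrt(37))*(-1208) = -43488 - 1208*sqrt(37)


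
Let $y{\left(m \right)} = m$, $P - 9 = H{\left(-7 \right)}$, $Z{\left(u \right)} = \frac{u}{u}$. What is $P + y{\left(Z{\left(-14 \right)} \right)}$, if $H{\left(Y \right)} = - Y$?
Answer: $17$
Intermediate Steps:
$Z{\left(u \right)} = 1$
$P = 16$ ($P = 9 - -7 = 9 + 7 = 16$)
$P + y{\left(Z{\left(-14 \right)} \right)} = 16 + 1 = 17$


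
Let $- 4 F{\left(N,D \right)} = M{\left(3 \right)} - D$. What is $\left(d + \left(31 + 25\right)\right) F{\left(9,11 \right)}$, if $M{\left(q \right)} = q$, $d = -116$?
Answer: $-120$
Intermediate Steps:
$F{\left(N,D \right)} = - \frac{3}{4} + \frac{D}{4}$ ($F{\left(N,D \right)} = - \frac{3 - D}{4} = - \frac{3}{4} + \frac{D}{4}$)
$\left(d + \left(31 + 25\right)\right) F{\left(9,11 \right)} = \left(-116 + \left(31 + 25\right)\right) \left(- \frac{3}{4} + \frac{1}{4} \cdot 11\right) = \left(-116 + 56\right) \left(- \frac{3}{4} + \frac{11}{4}\right) = \left(-60\right) 2 = -120$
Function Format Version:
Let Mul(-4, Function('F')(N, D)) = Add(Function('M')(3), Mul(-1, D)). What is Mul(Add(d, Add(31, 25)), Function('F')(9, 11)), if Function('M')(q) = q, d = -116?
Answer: -120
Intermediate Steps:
Function('F')(N, D) = Add(Rational(-3, 4), Mul(Rational(1, 4), D)) (Function('F')(N, D) = Mul(Rational(-1, 4), Add(3, Mul(-1, D))) = Add(Rational(-3, 4), Mul(Rational(1, 4), D)))
Mul(Add(d, Add(31, 25)), Function('F')(9, 11)) = Mul(Add(-116, Add(31, 25)), Add(Rational(-3, 4), Mul(Rational(1, 4), 11))) = Mul(Add(-116, 56), Add(Rational(-3, 4), Rational(11, 4))) = Mul(-60, 2) = -120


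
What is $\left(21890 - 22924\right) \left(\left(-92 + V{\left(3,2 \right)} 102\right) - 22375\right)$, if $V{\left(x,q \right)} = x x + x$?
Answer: $21965262$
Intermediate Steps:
$V{\left(x,q \right)} = x + x^{2}$ ($V{\left(x,q \right)} = x^{2} + x = x + x^{2}$)
$\left(21890 - 22924\right) \left(\left(-92 + V{\left(3,2 \right)} 102\right) - 22375\right) = \left(21890 - 22924\right) \left(\left(-92 + 3 \left(1 + 3\right) 102\right) - 22375\right) = - 1034 \left(\left(-92 + 3 \cdot 4 \cdot 102\right) - 22375\right) = - 1034 \left(\left(-92 + 12 \cdot 102\right) - 22375\right) = - 1034 \left(\left(-92 + 1224\right) - 22375\right) = - 1034 \left(1132 - 22375\right) = \left(-1034\right) \left(-21243\right) = 21965262$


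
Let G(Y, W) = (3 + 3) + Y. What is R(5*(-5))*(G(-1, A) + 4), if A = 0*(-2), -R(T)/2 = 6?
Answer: -108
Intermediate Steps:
R(T) = -12 (R(T) = -2*6 = -12)
A = 0
G(Y, W) = 6 + Y
R(5*(-5))*(G(-1, A) + 4) = -12*((6 - 1) + 4) = -12*(5 + 4) = -12*9 = -108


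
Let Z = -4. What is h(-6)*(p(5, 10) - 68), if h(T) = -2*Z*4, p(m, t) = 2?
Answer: -2112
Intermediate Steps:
h(T) = 32 (h(T) = -2*(-4)*4 = 8*4 = 32)
h(-6)*(p(5, 10) - 68) = 32*(2 - 68) = 32*(-66) = -2112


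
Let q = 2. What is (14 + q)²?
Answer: 256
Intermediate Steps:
(14 + q)² = (14 + 2)² = 16² = 256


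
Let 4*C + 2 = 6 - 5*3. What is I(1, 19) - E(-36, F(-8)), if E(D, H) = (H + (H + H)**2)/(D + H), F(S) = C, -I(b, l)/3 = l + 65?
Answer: -7790/31 ≈ -251.29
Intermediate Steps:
I(b, l) = -195 - 3*l (I(b, l) = -3*(l + 65) = -3*(65 + l) = -195 - 3*l)
C = -11/4 (C = -1/2 + (6 - 5*3)/4 = -1/2 + (6 - 15)/4 = -1/2 + (1/4)*(-9) = -1/2 - 9/4 = -11/4 ≈ -2.7500)
F(S) = -11/4
E(D, H) = (H + 4*H**2)/(D + H) (E(D, H) = (H + (2*H)**2)/(D + H) = (H + 4*H**2)/(D + H))
I(1, 19) - E(-36, F(-8)) = (-195 - 3*19) - (-11)*(1 + 4*(-11/4))/(4*(-36 - 11/4)) = (-195 - 57) - (-11)*(1 - 11)/(4*(-155/4)) = -252 - (-11)*(-4)*(-10)/(4*155) = -252 - 1*(-22/31) = -252 + 22/31 = -7790/31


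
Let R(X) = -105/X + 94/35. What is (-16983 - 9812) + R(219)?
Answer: -68455588/2555 ≈ -26793.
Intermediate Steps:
R(X) = 94/35 - 105/X (R(X) = -105/X + 94*(1/35) = -105/X + 94/35 = 94/35 - 105/X)
(-16983 - 9812) + R(219) = (-16983 - 9812) + (94/35 - 105/219) = -26795 + (94/35 - 105*1/219) = -26795 + (94/35 - 35/73) = -26795 + 5637/2555 = -68455588/2555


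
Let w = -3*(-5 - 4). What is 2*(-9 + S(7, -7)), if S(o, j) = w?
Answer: 36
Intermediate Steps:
w = 27 (w = -3*(-9) = 27)
S(o, j) = 27
2*(-9 + S(7, -7)) = 2*(-9 + 27) = 2*18 = 36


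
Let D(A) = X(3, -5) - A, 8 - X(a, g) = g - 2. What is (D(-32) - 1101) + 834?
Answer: -220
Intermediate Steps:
X(a, g) = 10 - g (X(a, g) = 8 - (g - 2) = 8 - (-2 + g) = 8 + (2 - g) = 10 - g)
D(A) = 15 - A (D(A) = (10 - 1*(-5)) - A = (10 + 5) - A = 15 - A)
(D(-32) - 1101) + 834 = ((15 - 1*(-32)) - 1101) + 834 = ((15 + 32) - 1101) + 834 = (47 - 1101) + 834 = -1054 + 834 = -220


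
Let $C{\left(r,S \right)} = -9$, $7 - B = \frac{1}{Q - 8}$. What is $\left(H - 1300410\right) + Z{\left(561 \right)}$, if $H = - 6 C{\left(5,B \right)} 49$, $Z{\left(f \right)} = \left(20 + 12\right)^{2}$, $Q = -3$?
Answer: $-1296740$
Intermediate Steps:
$Z{\left(f \right)} = 1024$ ($Z{\left(f \right)} = 32^{2} = 1024$)
$B = \frac{78}{11}$ ($B = 7 - \frac{1}{-3 - 8} = 7 - \frac{1}{-11} = 7 - - \frac{1}{11} = 7 + \frac{1}{11} = \frac{78}{11} \approx 7.0909$)
$H = 2646$ ($H = \left(-6\right) \left(-9\right) 49 = 54 \cdot 49 = 2646$)
$\left(H - 1300410\right) + Z{\left(561 \right)} = \left(2646 - 1300410\right) + 1024 = -1297764 + 1024 = -1296740$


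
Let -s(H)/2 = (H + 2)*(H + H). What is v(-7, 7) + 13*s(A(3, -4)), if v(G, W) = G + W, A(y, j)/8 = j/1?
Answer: -49920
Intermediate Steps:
A(y, j) = 8*j (A(y, j) = 8*(j/1) = 8*(j*1) = 8*j)
s(H) = -4*H*(2 + H) (s(H) = -2*(H + 2)*(H + H) = -2*(2 + H)*2*H = -4*H*(2 + H))
v(-7, 7) + 13*s(A(3, -4)) = (-7 + 7) + 13*(-4*8*(-4)*(2 + 8*(-4))) = 0 + 13*(-4*(-32)*(2 - 32)) = 0 + 13*(-4*(-32)*(-30)) = 0 + 13*(-3840) = 0 - 49920 = -49920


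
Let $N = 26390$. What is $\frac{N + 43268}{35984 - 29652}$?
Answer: $\frac{34829}{3166} \approx 11.001$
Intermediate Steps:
$\frac{N + 43268}{35984 - 29652} = \frac{26390 + 43268}{35984 - 29652} = \frac{69658}{6332} = 69658 \cdot \frac{1}{6332} = \frac{34829}{3166}$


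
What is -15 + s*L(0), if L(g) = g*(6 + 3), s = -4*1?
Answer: -15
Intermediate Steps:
s = -4
L(g) = 9*g (L(g) = g*9 = 9*g)
-15 + s*L(0) = -15 - 36*0 = -15 - 4*0 = -15 + 0 = -15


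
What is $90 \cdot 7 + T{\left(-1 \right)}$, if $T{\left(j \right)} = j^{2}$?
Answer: $631$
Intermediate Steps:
$90 \cdot 7 + T{\left(-1 \right)} = 90 \cdot 7 + \left(-1\right)^{2} = 630 + 1 = 631$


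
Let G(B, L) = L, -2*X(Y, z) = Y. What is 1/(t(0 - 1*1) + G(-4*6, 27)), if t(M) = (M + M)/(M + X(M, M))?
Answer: 1/31 ≈ 0.032258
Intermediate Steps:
X(Y, z) = -Y/2
t(M) = 4 (t(M) = (M + M)/(M - M/2) = (2*M)/((M/2)) = (2*M)*(2/M) = 4)
1/(t(0 - 1*1) + G(-4*6, 27)) = 1/(4 + 27) = 1/31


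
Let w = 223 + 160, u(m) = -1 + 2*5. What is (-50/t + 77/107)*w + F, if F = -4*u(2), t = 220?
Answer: 359153/2354 ≈ 152.57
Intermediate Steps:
u(m) = 9 (u(m) = -1 + 10 = 9)
w = 383
F = -36 (F = -4*9 = -36)
(-50/t + 77/107)*w + F = (-50/220 + 77/107)*383 - 36 = (-50*1/220 + 77*(1/107))*383 - 36 = (-5/22 + 77/107)*383 - 36 = (1159/2354)*383 - 36 = 443897/2354 - 36 = 359153/2354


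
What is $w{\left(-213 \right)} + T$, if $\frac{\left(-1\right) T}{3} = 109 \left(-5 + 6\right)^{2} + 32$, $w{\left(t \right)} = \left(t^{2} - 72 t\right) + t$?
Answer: $60069$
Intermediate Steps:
$w{\left(t \right)} = t^{2} - 71 t$
$T = -423$ ($T = - 3 \left(109 \left(-5 + 6\right)^{2} + 32\right) = - 3 \left(109 \cdot 1^{2} + 32\right) = - 3 \left(109 \cdot 1 + 32\right) = - 3 \left(109 + 32\right) = \left(-3\right) 141 = -423$)
$w{\left(-213 \right)} + T = - 213 \left(-71 - 213\right) - 423 = \left(-213\right) \left(-284\right) - 423 = 60492 - 423 = 60069$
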